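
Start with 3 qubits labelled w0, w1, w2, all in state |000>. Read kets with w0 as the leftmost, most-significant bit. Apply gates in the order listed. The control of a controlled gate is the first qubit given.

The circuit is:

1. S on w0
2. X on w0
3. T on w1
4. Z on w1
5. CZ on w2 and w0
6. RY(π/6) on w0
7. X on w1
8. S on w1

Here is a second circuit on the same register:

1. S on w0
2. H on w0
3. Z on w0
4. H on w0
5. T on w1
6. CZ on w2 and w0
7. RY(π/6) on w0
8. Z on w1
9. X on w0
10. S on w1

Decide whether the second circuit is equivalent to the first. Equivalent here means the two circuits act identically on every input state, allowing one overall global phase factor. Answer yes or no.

No: there is an input state on which the two circuits produce genuinely different outputs (not merely differing by a phase).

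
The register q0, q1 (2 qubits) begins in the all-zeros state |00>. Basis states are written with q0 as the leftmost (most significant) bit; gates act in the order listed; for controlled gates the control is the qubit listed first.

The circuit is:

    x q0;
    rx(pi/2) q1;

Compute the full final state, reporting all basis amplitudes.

After the circuit, the state carries amplitude 0 on |00>, 0 on |01>, sqrt(2)/2 on |10>, -sqrt(2)*I/2 on |11>.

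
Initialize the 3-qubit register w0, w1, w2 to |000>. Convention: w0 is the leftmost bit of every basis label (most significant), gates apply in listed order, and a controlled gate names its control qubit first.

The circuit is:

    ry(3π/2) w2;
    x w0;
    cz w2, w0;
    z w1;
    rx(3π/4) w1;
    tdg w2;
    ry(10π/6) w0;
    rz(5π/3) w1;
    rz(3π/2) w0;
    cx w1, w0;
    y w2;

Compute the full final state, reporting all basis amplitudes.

The final amplitudes are -sqrt(4 - 2*sqrt(2))*exp(2*I*pi/3)/8 on |000>, sqrt(4 - 2*sqrt(2))*exp(11*I*pi/12)/8 on |001>, sqrt(6*sqrt(2) + 12)*exp(I*pi/3)/8 on |010>, -sqrt(6*sqrt(2) + 12)*exp(7*I*pi/12)/8 on |011>, -sqrt(12 - 6*sqrt(2))*exp(I*pi/6)/8 on |100>, sqrt(12 - 6*sqrt(2))*exp(5*I*pi/12)/8 on |101>, sqrt(2*sqrt(2) + 4)*exp(5*I*pi/6)/8 on |110>, sqrt(2*sqrt(2) + 4)*exp(I*pi/12)/8 on |111>.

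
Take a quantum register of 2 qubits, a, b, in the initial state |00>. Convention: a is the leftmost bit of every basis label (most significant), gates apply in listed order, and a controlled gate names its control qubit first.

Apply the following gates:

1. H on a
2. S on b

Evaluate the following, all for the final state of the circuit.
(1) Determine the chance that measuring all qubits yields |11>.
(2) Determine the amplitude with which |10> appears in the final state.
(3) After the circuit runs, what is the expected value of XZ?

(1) The probability of measuring |11> is 0.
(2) The final state's coefficient on |10> equals sqrt(2)/2.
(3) The observable XZ averages to 1.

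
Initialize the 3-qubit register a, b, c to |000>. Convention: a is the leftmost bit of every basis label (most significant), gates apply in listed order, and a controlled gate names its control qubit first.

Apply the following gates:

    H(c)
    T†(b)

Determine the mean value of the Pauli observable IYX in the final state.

In the final state, IYX has expectation 0.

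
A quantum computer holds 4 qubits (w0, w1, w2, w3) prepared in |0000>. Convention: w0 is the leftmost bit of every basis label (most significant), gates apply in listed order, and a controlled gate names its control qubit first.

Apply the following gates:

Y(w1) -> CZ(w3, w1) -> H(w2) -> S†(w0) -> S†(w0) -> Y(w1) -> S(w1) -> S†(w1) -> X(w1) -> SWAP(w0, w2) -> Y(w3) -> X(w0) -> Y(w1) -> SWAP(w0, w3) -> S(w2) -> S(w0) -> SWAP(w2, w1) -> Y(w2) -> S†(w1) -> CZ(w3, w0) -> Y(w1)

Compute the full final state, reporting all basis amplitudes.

The final amplitudes are -sqrt(2)*I/2 on |1110>, sqrt(2)*I/2 on |1111>, and 0 on every other basis state.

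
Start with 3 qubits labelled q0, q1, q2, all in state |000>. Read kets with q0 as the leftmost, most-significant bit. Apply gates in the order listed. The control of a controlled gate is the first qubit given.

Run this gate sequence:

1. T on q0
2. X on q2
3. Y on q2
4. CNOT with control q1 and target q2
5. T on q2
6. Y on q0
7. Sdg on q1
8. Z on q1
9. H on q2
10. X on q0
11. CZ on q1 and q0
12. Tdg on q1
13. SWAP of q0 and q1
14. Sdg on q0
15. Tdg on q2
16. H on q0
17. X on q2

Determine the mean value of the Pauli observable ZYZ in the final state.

The expectation value of ZYZ is 0.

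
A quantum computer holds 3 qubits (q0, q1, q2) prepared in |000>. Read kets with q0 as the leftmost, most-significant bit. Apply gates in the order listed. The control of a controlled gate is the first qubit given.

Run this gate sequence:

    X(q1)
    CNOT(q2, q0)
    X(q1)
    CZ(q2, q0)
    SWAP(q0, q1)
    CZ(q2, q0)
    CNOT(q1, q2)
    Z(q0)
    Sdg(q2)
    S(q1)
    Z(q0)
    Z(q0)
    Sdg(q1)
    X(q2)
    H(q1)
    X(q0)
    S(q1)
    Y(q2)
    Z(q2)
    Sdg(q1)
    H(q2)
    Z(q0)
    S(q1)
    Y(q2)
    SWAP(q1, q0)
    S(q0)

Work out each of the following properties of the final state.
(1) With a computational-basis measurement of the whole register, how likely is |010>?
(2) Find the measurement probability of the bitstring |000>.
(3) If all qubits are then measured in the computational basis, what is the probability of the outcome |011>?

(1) The probability of measuring |010> is 1/4.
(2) Outcome |000> occurs with probability 0.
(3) The probability of measuring |011> is 1/4.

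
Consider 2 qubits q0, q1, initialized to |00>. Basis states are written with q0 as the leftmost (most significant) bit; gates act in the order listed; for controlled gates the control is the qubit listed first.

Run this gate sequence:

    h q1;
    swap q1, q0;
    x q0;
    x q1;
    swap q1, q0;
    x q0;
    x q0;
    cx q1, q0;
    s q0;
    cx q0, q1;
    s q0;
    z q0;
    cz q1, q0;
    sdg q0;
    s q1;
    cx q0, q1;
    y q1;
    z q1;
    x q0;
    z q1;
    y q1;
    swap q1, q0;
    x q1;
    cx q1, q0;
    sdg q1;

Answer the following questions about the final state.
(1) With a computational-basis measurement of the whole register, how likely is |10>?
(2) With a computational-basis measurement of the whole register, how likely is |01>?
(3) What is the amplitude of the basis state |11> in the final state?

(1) Outcome |10> occurs with probability 1/2.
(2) A full measurement returns |01> with probability 0.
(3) The final state's coefficient on |11> equals sqrt(2)*I/2.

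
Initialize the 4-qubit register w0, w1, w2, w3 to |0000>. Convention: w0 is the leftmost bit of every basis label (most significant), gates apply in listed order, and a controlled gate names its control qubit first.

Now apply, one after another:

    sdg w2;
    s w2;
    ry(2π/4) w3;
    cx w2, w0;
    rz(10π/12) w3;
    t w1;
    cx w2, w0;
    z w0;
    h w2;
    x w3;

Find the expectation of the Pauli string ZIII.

The expectation value of ZIII is 1.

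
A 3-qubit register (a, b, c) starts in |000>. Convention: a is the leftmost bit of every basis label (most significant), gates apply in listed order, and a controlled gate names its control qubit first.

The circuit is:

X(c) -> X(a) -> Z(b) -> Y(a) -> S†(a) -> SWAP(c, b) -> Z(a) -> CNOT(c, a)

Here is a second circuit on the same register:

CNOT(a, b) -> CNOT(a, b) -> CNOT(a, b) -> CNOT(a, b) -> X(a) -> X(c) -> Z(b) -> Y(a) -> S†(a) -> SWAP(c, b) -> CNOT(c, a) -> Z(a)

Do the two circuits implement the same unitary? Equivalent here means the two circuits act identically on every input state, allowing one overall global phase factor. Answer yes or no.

No, they are not equivalent — no single phase factor reconciles the two unitaries.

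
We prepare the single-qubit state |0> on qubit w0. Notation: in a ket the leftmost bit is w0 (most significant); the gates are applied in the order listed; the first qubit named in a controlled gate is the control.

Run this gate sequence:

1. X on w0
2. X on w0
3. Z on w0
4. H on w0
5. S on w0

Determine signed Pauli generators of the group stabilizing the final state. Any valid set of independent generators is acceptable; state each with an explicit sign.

The final state is stabilized by the group generated by +Y; other independent generating sets are equally valid.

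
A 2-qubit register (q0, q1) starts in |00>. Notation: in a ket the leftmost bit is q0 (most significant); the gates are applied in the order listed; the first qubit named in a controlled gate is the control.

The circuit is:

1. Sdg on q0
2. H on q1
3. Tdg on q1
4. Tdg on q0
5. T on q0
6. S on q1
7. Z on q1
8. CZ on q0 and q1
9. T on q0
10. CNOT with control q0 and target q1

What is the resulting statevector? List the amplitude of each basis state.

After the circuit, the state carries amplitude sqrt(2)/2 on |00>, -sqrt(2)*exp(I*pi/4)/2 on |01>, 0 on |10>, 0 on |11>.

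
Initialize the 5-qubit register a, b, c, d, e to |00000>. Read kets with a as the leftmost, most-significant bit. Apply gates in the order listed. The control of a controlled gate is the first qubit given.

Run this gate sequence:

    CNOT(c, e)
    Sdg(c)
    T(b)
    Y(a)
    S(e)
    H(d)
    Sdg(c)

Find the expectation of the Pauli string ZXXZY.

The expectation value of ZXXZY is 0.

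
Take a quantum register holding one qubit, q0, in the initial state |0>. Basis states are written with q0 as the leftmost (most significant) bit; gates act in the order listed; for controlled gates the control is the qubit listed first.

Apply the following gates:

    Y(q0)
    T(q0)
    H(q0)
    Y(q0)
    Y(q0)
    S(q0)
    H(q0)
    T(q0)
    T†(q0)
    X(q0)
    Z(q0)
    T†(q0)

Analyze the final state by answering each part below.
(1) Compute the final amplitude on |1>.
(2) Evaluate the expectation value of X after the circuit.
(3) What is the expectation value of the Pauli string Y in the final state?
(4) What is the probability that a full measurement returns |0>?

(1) The amplitude on |1> is -1/2 - I/2.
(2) In the final state, X has expectation sqrt(2)/2.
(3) The observable Y averages to sqrt(2)/2.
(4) A full measurement returns |0> with probability 1/2.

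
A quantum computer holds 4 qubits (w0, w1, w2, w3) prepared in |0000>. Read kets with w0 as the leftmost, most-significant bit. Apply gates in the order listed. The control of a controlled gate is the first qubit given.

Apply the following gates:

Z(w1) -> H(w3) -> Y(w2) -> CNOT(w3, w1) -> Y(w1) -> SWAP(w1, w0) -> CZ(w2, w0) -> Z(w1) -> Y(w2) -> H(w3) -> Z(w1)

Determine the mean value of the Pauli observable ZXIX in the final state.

In the final state, ZXIX has expectation 0.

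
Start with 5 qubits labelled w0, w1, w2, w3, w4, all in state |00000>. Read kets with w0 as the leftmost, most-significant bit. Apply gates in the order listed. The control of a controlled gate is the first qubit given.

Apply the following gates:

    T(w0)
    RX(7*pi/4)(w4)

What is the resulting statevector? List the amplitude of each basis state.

The resulting statevector has amplitude -sqrt(sqrt(2) + 2)/2 on |00000>, -I*sqrt(2 - sqrt(2))/2 on |00001>, and 0 on every other basis state.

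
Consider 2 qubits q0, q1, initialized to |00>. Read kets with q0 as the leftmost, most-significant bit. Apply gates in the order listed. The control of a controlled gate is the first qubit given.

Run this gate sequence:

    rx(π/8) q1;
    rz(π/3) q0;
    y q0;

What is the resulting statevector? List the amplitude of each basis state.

The final amplitudes are 0 on |00>, 0 on |01>, exp(I*pi/3)*cos(pi/16) on |10>, -exp(5*I*pi/6)*sin(pi/16) on |11>.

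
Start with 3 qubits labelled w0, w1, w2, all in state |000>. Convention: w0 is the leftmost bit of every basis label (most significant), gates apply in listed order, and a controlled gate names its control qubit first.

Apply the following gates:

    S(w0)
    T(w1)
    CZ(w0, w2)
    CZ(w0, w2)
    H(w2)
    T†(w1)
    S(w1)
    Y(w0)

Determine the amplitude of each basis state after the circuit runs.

The final amplitudes are sqrt(2)*I/2 on |100>, sqrt(2)*I/2 on |101>, and 0 on every other basis state. Key observation: the block from step 3 through step 4 cancels to the identity and can be dropped.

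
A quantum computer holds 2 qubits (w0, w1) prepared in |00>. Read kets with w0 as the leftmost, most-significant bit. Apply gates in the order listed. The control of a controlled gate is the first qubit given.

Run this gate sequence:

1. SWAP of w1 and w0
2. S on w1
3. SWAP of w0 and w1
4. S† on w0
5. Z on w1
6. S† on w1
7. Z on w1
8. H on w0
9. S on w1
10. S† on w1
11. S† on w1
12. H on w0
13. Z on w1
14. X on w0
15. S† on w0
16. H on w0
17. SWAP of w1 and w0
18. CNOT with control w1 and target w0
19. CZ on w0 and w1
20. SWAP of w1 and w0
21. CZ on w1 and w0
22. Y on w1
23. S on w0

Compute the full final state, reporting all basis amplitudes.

The final amplitudes are 0 on |00>, sqrt(2)/2 on |01>, sqrt(2)*I/2 on |10>, 0 on |11>. Key observation: the block from step 9 through step 10 cancels to the identity and can be dropped.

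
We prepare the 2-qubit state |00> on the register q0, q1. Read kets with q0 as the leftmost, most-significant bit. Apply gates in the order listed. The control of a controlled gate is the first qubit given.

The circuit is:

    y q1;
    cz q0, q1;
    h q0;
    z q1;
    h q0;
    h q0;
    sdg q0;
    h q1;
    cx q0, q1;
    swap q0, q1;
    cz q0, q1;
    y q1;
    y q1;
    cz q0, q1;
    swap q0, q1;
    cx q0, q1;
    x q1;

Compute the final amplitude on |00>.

The final state's coefficient on |00> equals I/2. Key observation: gates 9-16 undo each other exactly, leaving only the rest of the circuit to track.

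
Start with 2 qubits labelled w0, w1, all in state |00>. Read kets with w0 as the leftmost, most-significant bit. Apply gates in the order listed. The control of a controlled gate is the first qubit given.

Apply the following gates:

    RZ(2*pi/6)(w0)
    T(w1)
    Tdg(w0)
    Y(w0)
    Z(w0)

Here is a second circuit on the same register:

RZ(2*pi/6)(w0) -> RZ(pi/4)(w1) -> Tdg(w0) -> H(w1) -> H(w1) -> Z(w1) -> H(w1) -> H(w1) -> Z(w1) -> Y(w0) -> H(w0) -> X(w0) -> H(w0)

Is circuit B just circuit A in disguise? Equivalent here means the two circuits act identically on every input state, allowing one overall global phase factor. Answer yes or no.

Yes, they are equivalent — the unitaries differ by at most a global phase.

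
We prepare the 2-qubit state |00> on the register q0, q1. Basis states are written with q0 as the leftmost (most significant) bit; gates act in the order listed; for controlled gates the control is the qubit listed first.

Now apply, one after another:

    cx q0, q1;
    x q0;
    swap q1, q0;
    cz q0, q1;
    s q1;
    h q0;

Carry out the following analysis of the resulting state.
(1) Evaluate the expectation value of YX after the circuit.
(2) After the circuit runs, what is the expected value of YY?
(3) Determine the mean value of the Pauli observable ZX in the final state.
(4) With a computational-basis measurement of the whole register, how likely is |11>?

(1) The observable YX averages to 0.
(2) The observable YY averages to 0.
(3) The expectation value of ZX is 0.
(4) A full measurement returns |11> with probability 1/2.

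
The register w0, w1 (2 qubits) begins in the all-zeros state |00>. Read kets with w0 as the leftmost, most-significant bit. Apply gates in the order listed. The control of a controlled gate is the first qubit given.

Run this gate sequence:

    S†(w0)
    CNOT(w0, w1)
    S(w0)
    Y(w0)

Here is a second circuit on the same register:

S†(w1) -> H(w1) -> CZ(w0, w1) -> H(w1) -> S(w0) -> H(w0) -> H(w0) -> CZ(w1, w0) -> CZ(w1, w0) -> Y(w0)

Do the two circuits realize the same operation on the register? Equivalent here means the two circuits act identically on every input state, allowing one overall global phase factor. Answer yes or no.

No: there is an input state on which the two circuits produce genuinely different outputs (not merely differing by a phase).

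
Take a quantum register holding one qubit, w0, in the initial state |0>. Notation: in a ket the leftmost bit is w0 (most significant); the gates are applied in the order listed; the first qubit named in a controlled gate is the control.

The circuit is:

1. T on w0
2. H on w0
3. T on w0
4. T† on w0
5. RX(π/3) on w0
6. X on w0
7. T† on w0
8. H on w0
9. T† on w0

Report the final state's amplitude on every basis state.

The resulting statevector has amplitude sqrt(3)/4 - sqrt(3)*exp(3*I*pi/4)/4 - I/4 - exp(I*pi/4)/4 on |0>, 1/4 - sqrt(3)*exp(3*I*pi/4)/4 - exp(I*pi/4)/4 + sqrt(3)*I/4 on |1>.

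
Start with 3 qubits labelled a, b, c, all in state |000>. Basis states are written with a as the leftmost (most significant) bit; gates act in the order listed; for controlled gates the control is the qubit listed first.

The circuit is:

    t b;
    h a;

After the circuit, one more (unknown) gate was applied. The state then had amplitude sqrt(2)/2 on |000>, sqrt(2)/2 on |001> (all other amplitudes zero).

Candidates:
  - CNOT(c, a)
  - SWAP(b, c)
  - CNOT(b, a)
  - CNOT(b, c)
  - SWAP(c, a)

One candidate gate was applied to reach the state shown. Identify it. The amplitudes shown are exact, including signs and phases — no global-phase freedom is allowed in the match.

The unique candidate consistent with the amplitudes is SWAP(c, a).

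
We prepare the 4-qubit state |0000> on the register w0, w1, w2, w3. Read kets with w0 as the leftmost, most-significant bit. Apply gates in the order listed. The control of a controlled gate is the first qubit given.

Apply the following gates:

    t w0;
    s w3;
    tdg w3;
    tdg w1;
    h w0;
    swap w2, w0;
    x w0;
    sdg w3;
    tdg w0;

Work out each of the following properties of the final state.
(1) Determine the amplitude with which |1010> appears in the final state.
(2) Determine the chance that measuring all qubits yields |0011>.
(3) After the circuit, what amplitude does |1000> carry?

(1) The final state's coefficient on |1010> equals -sqrt(2)*exp(3*I*pi/4)/2.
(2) A full measurement returns |0011> with probability 0.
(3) The final state's coefficient on |1000> equals -sqrt(2)*exp(3*I*pi/4)/2.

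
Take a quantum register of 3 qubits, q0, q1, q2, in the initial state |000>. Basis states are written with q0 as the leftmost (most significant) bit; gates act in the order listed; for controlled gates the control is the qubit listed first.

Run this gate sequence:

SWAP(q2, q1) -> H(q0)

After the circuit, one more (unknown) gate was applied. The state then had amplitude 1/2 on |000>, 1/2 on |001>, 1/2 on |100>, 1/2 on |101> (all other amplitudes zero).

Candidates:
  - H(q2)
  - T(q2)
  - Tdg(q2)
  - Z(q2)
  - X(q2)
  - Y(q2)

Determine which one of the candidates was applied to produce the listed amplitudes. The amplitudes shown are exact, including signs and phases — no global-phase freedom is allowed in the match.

The applied gate was H(q2).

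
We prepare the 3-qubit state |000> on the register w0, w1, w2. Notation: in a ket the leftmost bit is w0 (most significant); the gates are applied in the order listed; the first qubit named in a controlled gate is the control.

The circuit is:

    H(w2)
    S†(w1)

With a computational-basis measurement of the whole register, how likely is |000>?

A full measurement returns |000> with probability 1/2.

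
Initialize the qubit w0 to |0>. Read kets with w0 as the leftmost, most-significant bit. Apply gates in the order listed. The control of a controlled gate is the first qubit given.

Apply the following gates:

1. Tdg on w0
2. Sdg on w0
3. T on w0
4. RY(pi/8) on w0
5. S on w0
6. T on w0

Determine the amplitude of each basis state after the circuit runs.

The final amplitudes are cos(pi/16) on |0>, exp(3*I*pi/4)*sin(pi/16) on |1>.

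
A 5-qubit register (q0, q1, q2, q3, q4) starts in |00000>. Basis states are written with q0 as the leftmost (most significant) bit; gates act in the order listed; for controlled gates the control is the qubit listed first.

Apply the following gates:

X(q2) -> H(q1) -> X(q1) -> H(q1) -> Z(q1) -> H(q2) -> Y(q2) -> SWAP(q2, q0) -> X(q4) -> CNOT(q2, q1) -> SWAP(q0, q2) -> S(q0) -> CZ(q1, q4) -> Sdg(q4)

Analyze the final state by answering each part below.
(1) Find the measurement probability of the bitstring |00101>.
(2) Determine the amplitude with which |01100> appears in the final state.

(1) Outcome |00101> occurs with probability 1/2.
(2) The final state's coefficient on |01100> equals 0.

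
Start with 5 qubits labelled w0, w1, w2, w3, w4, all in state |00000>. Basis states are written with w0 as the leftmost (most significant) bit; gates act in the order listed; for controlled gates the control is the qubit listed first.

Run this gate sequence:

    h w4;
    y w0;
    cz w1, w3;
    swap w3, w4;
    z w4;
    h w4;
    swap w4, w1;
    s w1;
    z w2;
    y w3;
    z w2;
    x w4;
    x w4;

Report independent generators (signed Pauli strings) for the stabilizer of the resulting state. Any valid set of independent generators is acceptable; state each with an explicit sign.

The final state is stabilized by the group generated by +IYIII, -IIIXI, -ZIIII, +IIZII, +IIIIZ; other independent generating sets are equally valid. Key observation: the block from step 12 through step 13 cancels to the identity and can be dropped.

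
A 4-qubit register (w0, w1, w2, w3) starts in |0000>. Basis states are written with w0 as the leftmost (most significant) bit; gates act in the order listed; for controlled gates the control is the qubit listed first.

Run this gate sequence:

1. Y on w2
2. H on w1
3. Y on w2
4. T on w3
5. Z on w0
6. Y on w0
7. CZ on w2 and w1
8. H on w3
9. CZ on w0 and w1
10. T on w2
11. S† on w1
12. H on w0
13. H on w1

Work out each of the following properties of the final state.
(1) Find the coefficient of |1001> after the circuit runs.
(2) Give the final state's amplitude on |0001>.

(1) The final state's coefficient on |1001> equals 1/4 - I/4.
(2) The final state's coefficient on |0001> equals -1/4 + I/4.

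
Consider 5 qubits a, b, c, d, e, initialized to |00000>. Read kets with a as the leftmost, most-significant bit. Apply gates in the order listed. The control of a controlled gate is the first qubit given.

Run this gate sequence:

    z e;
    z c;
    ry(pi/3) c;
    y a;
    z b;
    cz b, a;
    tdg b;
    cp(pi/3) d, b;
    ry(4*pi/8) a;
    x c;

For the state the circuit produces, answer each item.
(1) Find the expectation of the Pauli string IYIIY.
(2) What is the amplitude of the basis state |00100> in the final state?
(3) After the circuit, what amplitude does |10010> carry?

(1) In the final state, IYIIY has expectation 0.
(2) The amplitude on |00100> is -sqrt(6)*I/4.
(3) The amplitude on |10010> is 0.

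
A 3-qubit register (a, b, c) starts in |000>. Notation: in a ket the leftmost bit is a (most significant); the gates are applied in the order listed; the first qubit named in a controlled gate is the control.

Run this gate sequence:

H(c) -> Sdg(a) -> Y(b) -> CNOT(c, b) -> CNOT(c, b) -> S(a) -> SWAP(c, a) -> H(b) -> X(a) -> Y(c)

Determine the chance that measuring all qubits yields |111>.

Outcome |111> occurs with probability 1/4. Key observation: steps 4-5 multiply out to the identity, so the circuit reduces to the remaining gates.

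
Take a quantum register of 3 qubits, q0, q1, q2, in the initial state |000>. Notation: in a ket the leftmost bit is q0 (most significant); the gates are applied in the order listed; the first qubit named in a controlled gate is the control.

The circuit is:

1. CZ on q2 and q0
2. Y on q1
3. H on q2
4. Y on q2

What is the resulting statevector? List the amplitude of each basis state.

The resulting statevector has amplitude sqrt(2)/2 on |010>, -sqrt(2)/2 on |011>, and 0 on every other basis state.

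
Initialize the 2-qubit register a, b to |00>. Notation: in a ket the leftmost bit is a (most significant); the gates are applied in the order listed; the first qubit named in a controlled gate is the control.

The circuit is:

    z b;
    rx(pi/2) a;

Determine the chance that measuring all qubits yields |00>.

Outcome |00> occurs with probability 1/2.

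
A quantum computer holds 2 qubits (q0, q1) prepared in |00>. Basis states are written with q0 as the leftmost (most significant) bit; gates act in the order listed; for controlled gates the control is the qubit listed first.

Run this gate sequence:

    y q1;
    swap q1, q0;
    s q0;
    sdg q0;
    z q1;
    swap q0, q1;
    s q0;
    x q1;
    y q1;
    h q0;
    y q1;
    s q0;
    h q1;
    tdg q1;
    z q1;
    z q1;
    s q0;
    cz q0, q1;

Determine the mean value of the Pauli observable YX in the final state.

The observable YX averages to -sqrt(2)/2.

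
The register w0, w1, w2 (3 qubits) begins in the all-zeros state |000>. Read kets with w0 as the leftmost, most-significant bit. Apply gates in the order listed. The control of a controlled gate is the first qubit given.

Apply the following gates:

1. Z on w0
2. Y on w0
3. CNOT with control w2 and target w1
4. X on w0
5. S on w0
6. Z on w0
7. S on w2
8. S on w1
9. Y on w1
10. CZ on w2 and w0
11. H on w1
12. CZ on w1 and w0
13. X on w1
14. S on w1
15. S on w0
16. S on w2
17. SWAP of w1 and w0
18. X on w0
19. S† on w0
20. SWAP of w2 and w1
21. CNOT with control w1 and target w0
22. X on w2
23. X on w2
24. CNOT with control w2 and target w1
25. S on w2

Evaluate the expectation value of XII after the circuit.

In the final state, XII has expectation 1.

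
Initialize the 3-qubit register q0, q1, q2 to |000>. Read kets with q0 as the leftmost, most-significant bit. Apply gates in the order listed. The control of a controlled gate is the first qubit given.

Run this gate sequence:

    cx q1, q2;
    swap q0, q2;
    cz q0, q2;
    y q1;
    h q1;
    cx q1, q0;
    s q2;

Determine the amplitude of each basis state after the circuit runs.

The resulting statevector has amplitude sqrt(2)*I/2 on |000>, -sqrt(2)*I/2 on |110>, and 0 on every other basis state.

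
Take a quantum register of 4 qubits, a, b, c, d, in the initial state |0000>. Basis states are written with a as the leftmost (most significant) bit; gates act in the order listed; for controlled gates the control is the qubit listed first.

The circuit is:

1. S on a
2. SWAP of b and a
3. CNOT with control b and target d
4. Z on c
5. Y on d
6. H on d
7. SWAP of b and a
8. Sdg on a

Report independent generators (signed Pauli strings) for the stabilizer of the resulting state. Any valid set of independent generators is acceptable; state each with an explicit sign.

The final state is stabilized by the group generated by -IIIX, +ZIII, +IZII, +IIZI; other independent generating sets are equally valid.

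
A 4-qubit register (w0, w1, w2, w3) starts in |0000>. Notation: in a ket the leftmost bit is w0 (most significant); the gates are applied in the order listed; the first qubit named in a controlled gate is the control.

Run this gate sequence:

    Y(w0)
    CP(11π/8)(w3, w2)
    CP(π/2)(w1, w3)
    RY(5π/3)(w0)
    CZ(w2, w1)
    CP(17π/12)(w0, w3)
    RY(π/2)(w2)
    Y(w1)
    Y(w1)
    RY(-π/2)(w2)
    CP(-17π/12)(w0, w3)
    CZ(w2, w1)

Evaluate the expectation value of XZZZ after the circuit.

In the final state, XZZZ has expectation sqrt(3)/2.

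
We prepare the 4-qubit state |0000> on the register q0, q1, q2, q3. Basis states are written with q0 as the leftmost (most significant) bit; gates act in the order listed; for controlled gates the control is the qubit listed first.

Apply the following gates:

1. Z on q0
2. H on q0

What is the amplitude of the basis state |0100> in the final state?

The final state's coefficient on |0100> equals 0.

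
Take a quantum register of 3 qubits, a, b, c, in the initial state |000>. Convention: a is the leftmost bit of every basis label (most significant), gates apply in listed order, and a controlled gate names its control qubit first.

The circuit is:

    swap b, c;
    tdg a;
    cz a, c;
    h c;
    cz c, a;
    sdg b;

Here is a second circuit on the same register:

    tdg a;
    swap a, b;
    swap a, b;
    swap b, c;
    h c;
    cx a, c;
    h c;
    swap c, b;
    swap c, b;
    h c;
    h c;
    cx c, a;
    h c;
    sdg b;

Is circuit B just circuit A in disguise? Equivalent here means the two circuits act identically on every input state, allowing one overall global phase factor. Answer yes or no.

No, they are not equivalent — no single phase factor reconciles the two unitaries.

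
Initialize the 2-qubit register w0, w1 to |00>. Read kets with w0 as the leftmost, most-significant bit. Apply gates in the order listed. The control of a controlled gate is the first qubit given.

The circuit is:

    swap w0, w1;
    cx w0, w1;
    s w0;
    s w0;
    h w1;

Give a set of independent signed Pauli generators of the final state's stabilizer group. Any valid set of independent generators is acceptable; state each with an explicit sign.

The stabilizer group can be generated by +IX, +ZI, among other valid generating sets.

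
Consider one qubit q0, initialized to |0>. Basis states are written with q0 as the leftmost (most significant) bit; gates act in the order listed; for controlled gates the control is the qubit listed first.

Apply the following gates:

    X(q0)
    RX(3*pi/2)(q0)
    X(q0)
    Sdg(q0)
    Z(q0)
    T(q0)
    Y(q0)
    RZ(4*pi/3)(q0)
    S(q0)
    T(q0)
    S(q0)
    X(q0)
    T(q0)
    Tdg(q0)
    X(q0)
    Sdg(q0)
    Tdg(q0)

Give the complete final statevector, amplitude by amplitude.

After the circuit, the state carries amplitude -sqrt(2)*exp(I*pi/12)/2 on |0>, sqrt(2)*exp(2*I*pi/3)/2 on |1>. Key observation: gates 10-17 undo each other exactly, leaving only the rest of the circuit to track.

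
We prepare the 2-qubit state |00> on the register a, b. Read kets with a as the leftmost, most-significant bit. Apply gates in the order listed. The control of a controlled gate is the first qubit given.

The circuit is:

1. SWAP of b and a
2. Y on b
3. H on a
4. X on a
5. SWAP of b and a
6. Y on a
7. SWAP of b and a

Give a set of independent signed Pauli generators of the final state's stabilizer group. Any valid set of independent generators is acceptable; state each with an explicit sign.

The stabilizer group can be generated by +XI, +IZ, among other valid generating sets.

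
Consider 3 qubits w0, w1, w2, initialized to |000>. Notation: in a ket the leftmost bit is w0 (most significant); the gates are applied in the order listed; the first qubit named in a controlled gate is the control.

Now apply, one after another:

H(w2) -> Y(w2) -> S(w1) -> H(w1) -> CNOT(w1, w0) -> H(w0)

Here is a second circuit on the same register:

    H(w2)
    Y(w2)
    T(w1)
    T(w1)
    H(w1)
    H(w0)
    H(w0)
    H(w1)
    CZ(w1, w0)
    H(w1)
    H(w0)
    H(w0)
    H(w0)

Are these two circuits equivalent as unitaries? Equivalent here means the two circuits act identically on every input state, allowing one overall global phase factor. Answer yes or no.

No — the two circuits implement different unitaries, even allowing a global phase.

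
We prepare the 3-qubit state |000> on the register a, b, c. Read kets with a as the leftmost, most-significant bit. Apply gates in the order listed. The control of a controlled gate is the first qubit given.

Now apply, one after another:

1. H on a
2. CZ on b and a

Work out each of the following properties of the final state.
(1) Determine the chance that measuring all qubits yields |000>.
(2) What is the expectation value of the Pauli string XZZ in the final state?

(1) The probability of measuring |000> is 1/2.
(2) The observable XZZ averages to 1.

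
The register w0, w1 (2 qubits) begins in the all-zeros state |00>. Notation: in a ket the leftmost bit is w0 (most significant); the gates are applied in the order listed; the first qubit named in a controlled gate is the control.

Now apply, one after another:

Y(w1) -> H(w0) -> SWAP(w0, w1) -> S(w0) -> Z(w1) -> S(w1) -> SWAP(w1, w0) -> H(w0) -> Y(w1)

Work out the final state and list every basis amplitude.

After the circuit, the state carries amplitude 1/2 + I/2 on |00>, 0 on |01>, -1/2 + I/2 on |10>, 0 on |11>.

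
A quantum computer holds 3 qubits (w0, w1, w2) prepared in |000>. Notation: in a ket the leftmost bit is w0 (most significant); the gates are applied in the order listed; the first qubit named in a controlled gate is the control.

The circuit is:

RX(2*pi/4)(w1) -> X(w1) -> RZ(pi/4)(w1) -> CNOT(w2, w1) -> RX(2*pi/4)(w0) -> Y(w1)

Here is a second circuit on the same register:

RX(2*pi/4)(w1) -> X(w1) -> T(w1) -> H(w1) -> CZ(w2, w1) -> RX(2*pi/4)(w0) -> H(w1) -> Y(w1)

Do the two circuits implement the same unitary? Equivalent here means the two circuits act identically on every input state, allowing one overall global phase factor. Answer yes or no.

Yes, they are equivalent — the unitaries differ by at most a global phase.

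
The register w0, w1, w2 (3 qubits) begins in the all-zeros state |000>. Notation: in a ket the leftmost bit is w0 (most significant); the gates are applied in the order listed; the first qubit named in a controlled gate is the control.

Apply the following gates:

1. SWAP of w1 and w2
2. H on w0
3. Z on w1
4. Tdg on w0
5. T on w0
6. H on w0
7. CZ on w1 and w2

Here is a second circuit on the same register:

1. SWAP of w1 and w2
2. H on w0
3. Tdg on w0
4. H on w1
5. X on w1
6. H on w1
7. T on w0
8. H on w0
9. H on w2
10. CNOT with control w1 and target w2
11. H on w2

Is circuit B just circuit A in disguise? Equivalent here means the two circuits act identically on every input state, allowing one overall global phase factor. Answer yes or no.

Yes — the two circuits implement the same unitary up to a global phase.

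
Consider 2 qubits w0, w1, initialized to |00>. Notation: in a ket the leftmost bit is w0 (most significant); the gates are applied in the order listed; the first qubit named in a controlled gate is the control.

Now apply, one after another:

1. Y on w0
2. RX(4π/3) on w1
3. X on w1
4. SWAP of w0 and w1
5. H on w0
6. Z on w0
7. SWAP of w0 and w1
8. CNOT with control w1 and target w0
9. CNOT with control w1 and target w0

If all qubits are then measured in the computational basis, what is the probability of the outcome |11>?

Outcome |11> occurs with probability 1/2. Key observation: gates 8-9 undo each other exactly, leaving only the rest of the circuit to track.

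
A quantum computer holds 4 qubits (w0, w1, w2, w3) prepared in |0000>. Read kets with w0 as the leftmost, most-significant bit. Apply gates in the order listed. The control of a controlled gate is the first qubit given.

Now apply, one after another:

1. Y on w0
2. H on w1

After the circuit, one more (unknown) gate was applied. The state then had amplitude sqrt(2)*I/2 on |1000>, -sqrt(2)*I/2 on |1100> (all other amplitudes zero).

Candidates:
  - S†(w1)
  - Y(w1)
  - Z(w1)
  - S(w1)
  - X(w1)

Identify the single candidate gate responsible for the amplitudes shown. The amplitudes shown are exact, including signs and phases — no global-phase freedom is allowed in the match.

The unique candidate consistent with the amplitudes is Z(w1).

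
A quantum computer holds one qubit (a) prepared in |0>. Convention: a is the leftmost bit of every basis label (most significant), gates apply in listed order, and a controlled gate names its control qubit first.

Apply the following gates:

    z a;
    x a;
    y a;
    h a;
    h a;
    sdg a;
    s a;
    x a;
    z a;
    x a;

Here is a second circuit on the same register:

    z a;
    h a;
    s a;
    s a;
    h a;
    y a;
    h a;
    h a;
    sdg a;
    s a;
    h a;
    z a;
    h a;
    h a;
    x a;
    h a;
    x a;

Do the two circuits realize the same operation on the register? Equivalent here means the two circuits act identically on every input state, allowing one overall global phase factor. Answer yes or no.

Yes: on every input state the two circuits agree up to one overall phase factor.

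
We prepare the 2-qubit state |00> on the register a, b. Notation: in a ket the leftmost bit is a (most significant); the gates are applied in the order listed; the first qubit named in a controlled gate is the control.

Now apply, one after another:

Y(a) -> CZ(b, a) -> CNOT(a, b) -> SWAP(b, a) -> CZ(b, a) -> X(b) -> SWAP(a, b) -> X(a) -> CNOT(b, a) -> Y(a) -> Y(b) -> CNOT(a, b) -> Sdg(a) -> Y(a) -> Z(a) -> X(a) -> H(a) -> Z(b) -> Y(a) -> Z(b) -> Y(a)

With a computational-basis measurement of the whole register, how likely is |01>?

The probability of measuring |01> is 1/2.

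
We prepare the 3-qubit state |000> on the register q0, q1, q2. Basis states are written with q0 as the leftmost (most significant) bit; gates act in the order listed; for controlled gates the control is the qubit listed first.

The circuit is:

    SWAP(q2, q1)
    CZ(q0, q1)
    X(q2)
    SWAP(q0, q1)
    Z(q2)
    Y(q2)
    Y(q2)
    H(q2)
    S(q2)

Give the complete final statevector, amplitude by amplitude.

After the circuit, the state carries amplitude -sqrt(2)/2 on |000>, sqrt(2)*I/2 on |001>, and 0 on every other basis state.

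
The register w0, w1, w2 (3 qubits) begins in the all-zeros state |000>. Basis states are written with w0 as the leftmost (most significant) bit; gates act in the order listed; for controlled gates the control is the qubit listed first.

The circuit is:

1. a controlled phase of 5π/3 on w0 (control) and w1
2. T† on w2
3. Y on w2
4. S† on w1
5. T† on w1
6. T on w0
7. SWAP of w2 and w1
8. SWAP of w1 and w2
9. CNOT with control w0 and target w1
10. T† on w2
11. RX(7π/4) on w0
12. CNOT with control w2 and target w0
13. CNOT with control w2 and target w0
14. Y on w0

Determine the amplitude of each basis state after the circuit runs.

The final amplitudes are -sqrt(2 - sqrt(2))*exp(I*pi/4)/2 on |001>, -sqrt(sqrt(2) + 2)*exp(3*I*pi/4)/2 on |101>, and 0 on every other basis state.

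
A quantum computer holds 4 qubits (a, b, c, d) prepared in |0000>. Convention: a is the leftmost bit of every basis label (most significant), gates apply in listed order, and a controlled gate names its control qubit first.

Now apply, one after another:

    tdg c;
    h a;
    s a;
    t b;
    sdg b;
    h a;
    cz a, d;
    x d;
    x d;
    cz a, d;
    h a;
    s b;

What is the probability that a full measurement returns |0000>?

A full measurement returns |0000> with probability 1/2.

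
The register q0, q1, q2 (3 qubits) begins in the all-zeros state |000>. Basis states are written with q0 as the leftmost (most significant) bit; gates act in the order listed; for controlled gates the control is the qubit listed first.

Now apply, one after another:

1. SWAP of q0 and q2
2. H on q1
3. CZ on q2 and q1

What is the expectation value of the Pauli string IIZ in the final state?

The expectation value of IIZ is 1.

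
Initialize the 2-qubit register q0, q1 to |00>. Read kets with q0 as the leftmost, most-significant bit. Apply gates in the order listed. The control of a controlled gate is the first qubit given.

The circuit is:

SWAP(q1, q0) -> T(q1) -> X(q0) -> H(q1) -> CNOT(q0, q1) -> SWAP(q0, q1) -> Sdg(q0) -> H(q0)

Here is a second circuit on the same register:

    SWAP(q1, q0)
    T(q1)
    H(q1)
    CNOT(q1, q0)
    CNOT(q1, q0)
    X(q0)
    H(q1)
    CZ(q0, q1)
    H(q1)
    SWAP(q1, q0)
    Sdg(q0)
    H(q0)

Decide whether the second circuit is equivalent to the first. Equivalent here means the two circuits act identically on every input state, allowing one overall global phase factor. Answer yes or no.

Yes, they are equivalent — the unitaries differ by at most a global phase.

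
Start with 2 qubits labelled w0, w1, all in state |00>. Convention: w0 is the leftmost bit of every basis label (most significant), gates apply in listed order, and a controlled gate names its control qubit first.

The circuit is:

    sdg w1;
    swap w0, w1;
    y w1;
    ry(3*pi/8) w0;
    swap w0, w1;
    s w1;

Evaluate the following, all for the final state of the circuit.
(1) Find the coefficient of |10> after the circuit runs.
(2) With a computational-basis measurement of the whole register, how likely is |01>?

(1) |10> carries amplitude I*cos(3*pi/16) in the final state.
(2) The probability of measuring |01> is 0.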